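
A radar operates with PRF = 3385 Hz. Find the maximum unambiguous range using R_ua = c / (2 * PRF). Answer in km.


R_ua = 3e8 / (2 * 3385) = 44313.1 m = 44.3 km

44.3 km


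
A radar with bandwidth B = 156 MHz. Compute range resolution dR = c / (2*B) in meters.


dR = 3e8 / (2 * 156000000.0) = 0.96 m

0.96 m


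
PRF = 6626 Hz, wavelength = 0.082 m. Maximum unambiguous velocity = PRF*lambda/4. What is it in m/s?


V_ua = 6626 * 0.082 / 4 = 135.8 m/s

135.8 m/s


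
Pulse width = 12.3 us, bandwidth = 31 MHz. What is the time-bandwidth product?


TBP = 12.3 * 31 = 381.3

381.3


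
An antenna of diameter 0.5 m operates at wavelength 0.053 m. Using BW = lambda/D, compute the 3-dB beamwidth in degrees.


BW_rad = 0.053 / 0.5 = 0.106
BW_deg = 6.07 degrees

6.07 degrees


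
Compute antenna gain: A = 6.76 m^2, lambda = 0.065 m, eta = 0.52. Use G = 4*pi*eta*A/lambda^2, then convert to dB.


G_linear = 4*pi*0.52*6.76/0.065^2 = 10455.22
G_dB = 10*log10(10455.22) = 40.2 dB

40.2 dB


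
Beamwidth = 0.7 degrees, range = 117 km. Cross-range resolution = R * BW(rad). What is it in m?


BW_rad = 0.012217305
CR = 117000 * 0.012217305 = 1429.4 m

1429.4 m


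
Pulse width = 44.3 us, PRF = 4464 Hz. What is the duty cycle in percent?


DC = 44.3e-6 * 4464 * 100 = 19.78%

19.78%


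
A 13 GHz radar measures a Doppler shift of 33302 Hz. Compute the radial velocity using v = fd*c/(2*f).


v = 33302 * 3e8 / (2 * 13000000000.0) = 384.3 m/s

384.3 m/s


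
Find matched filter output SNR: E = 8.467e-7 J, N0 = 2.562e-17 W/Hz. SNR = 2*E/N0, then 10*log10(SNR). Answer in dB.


SNR_lin = 2 * 8.467e-7 / 2.562e-17 = 6.61e10
SNR_dB = 10*log10(6.61e10) = 108.2 dB

108.2 dB


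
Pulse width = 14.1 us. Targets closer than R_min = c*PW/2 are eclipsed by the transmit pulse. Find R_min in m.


R_min = 3e8 * 14.1e-6 / 2 = 2115.0 m

2115.0 m


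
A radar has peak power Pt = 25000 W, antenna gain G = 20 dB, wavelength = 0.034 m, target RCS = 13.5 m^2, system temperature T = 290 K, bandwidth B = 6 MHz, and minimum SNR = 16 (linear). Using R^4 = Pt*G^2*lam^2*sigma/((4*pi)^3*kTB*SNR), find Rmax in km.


G_lin = 10^(20/10) = 100.0
R^4 = 25000 * 100.0^2 * 0.034^2 * 13.5 / ((4*pi)^3 * 1.38e-23 * 290 * 6000000.0 * 16)
R^4 = 5.11745e15 m^4
R_max = (5.11745e15)^(1/4) = 8457.9 m = 8.5 km

8.5 km


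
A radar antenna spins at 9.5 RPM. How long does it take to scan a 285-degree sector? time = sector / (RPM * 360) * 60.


t = 285 / (9.5 * 360) * 60 = 5.0 s

5.0 s


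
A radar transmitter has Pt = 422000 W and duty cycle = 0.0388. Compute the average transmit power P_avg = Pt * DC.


P_avg = 422000 * 0.0388 = 16373.6 W

16373.6 W


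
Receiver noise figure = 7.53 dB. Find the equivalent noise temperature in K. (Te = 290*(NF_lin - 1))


NF_lin = 10^(7.53/10) = 5.662393
Te = 290 * (5.662393 - 1) = 1352.1 K

1352.1 K


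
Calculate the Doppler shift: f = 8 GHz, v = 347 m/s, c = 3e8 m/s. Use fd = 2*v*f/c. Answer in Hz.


fd = 2 * 347 * 8000000000.0 / 3e8 = 18506.7 Hz

18506.7 Hz


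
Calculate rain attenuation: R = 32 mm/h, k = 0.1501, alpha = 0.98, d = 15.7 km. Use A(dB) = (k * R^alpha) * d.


gamma = 0.1501 * 32^0.98 = 4.481544 dB/km
A = 4.481544 * 15.7 = 70.36 dB

70.36 dB


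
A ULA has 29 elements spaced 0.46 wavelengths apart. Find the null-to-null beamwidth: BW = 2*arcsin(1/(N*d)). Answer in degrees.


1/(N*d) = 1/(29*0.46) = 0.074963
BW = 2*arcsin(0.074963) = 8.6 degrees

8.6 degrees


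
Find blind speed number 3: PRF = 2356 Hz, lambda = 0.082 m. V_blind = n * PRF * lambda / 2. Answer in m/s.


V_blind = 3 * 2356 * 0.082 / 2 = 289.8 m/s

289.8 m/s


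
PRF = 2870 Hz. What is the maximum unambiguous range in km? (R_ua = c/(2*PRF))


R_ua = 3e8 / (2 * 2870) = 52264.8 m = 52.3 km

52.3 km


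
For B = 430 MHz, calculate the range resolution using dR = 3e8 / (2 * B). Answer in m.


dR = 3e8 / (2 * 430000000.0) = 0.35 m

0.35 m


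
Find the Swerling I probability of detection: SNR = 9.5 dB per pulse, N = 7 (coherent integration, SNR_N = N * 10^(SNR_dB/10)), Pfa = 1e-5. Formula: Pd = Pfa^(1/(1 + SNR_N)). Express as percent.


SNR_lin = 10^(9.5/10) = 8.91251
SNR_N = 7 * 8.91251 = 62.38757
1/(1 + SNR_N) = 1/63.38757 = 0.015776
Pd = (1e-5)^0.015776 = 0.83391
Pd = 83.4%

83.4%


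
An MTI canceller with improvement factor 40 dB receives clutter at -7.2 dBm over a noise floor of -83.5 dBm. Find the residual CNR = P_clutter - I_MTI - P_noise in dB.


CNR = -7.2 - 40 - (-83.5) = 36.3 dB

36.3 dB


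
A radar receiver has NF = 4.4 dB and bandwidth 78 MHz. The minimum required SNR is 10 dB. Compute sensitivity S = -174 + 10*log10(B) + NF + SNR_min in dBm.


10*log10(78000000.0) = 78.92
S = -174 + 78.92 + 4.4 + 10 = -80.7 dBm

-80.7 dBm


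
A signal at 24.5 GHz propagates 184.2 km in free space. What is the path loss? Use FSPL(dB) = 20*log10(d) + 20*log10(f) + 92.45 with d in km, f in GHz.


20*log10(184.2) = 45.31
20*log10(24.5) = 27.78
FSPL = 165.5 dB

165.5 dB


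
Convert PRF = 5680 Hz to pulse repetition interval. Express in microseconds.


PRI = 1/5680 = 0.0001760563 s = 176.1 us

176.1 us


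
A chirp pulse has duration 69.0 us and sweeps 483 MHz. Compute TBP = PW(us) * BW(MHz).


TBP = 69.0 * 483 = 33327.0

33327.0


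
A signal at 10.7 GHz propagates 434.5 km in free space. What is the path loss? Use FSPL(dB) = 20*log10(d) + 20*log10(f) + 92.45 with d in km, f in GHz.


20*log10(434.5) = 52.76
20*log10(10.7) = 20.59
FSPL = 165.8 dB

165.8 dB


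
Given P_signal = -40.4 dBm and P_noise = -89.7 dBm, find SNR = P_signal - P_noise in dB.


SNR = -40.4 - (-89.7) = 49.3 dB

49.3 dB


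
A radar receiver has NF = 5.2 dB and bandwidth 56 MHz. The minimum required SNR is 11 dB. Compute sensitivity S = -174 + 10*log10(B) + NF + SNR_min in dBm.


10*log10(56000000.0) = 77.48
S = -174 + 77.48 + 5.2 + 11 = -80.3 dBm

-80.3 dBm


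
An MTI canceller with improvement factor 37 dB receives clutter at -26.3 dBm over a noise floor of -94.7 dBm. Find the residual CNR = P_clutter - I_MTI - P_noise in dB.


CNR = -26.3 - 37 - (-94.7) = 31.4 dB

31.4 dB


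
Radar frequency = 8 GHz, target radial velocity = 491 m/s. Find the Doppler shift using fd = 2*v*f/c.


fd = 2 * 491 * 8000000000.0 / 3e8 = 26186.7 Hz

26186.7 Hz


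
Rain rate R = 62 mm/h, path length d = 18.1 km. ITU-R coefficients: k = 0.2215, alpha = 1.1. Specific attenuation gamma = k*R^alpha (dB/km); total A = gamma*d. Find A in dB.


gamma = 0.2215 * 62^1.1 = 20.749354 dB/km
A = 20.749354 * 18.1 = 375.56 dB

375.56 dB


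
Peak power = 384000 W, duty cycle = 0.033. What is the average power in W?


P_avg = 384000 * 0.033 = 12672.0 W

12672.0 W


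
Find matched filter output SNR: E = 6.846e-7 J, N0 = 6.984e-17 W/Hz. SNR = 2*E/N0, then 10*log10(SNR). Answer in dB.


SNR_lin = 2 * 6.846e-7 / 6.984e-17 = 1.96e10
SNR_dB = 10*log10(1.96e10) = 102.9 dB

102.9 dB


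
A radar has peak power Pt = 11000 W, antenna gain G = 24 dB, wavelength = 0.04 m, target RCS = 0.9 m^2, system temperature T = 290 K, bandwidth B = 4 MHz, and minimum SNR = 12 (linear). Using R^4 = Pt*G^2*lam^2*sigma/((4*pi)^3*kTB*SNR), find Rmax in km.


G_lin = 10^(24/10) = 251.188643
R^4 = 11000 * 251.188643^2 * 0.04^2 * 0.9 / ((4*pi)^3 * 1.38e-23 * 290 * 4000000.0 * 12)
R^4 = 2.62185e15 m^4
R_max = (2.62185e15)^(1/4) = 7155.7 m = 7.2 km

7.2 km


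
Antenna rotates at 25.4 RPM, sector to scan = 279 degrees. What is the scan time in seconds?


t = 279 / (25.4 * 360) * 60 = 1.83 s

1.83 s


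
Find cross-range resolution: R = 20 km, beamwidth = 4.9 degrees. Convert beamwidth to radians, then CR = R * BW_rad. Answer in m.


BW_rad = 0.085521133
CR = 20000 * 0.085521133 = 1710.4 m

1710.4 m


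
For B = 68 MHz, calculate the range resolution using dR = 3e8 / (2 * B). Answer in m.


dR = 3e8 / (2 * 68000000.0) = 2.21 m

2.21 m


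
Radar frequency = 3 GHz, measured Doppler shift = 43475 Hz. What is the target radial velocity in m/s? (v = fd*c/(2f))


v = 43475 * 3e8 / (2 * 3000000000.0) = 2173.8 m/s

2173.8 m/s


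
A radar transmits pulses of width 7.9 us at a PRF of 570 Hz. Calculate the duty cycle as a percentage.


DC = 7.9e-6 * 570 * 100 = 0.45%

0.45%


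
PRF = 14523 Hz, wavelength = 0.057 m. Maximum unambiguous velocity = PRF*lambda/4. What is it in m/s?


V_ua = 14523 * 0.057 / 4 = 207.0 m/s

207.0 m/s


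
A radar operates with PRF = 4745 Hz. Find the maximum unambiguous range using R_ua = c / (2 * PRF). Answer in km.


R_ua = 3e8 / (2 * 4745) = 31612.2 m = 31.6 km

31.6 km


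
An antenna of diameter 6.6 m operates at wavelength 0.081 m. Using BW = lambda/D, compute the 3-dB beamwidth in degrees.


BW_rad = 0.081 / 6.6 = 0.012273
BW_deg = 0.7 degrees

0.7 degrees


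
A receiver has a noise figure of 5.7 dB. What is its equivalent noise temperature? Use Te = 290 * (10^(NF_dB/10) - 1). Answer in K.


NF_lin = 10^(5.7/10) = 3.715352
Te = 290 * (3.715352 - 1) = 787.5 K

787.5 K


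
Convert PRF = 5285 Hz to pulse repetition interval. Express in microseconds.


PRI = 1/5285 = 0.0001892148 s = 189.2 us

189.2 us


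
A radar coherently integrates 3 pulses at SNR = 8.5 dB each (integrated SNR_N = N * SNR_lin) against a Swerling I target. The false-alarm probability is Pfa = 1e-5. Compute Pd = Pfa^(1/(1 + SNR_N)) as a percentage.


SNR_lin = 10^(8.5/10) = 7.07946
SNR_N = 3 * 7.07946 = 21.23838
1/(1 + SNR_N) = 1/22.23838 = 0.0449673
Pd = (1e-5)^0.0449673 = 0.59589
Pd = 59.6%

59.6%


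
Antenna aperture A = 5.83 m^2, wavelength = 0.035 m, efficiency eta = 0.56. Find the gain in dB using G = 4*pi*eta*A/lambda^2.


G_linear = 4*pi*0.56*5.83/0.035^2 = 33491.17
G_dB = 10*log10(33491.17) = 45.2 dB

45.2 dB


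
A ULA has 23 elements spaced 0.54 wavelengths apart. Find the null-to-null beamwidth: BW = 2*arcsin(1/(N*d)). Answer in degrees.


1/(N*d) = 1/(23*0.54) = 0.080515
BW = 2*arcsin(0.080515) = 9.2 degrees

9.2 degrees


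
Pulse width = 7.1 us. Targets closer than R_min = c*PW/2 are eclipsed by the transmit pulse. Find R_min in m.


R_min = 3e8 * 7.1e-6 / 2 = 1065.0 m

1065.0 m


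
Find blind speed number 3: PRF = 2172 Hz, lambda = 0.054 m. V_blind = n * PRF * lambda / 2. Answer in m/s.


V_blind = 3 * 2172 * 0.054 / 2 = 175.9 m/s

175.9 m/s


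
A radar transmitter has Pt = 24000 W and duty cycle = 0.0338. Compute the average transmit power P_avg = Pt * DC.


P_avg = 24000 * 0.0338 = 811.2 W

811.2 W


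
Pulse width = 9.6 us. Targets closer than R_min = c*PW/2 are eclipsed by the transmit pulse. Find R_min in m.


R_min = 3e8 * 9.6e-6 / 2 = 1440.0 m

1440.0 m


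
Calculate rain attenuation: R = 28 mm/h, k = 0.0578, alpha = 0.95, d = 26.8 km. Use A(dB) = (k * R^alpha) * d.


gamma = 0.0578 * 28^0.95 = 1.370023 dB/km
A = 1.370023 * 26.8 = 36.72 dB

36.72 dB


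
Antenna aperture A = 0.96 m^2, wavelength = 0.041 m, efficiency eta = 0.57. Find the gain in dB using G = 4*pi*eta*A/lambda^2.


G_linear = 4*pi*0.57*0.96/0.041^2 = 4090.61
G_dB = 10*log10(4090.61) = 36.1 dB

36.1 dB


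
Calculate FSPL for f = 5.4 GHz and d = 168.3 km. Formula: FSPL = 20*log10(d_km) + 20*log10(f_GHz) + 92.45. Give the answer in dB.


20*log10(168.3) = 44.52
20*log10(5.4) = 14.65
FSPL = 151.6 dB

151.6 dB


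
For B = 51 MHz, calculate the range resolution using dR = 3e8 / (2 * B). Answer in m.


dR = 3e8 / (2 * 51000000.0) = 2.94 m

2.94 m


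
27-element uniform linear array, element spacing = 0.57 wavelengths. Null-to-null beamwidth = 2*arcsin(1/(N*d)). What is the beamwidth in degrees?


1/(N*d) = 1/(27*0.57) = 0.064977
BW = 2*arcsin(0.064977) = 7.5 degrees

7.5 degrees


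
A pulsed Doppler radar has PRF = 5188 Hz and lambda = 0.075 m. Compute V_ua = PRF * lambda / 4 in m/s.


V_ua = 5188 * 0.075 / 4 = 97.3 m/s

97.3 m/s


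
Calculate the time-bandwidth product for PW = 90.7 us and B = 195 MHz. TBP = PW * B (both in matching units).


TBP = 90.7 * 195 = 17686.5

17686.5


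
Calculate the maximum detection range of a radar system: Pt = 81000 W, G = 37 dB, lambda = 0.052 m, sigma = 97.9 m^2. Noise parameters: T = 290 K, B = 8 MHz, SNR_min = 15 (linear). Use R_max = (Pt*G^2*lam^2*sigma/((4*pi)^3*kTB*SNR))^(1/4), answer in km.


G_lin = 10^(37/10) = 5011.872336
R^4 = 81000 * 5011.872336^2 * 0.052^2 * 97.9 / ((4*pi)^3 * 1.38e-23 * 290 * 8000000.0 * 15)
R^4 = 5.6518e20 m^4
R_max = (5.6518e20)^(1/4) = 154186.6 m = 154.2 km

154.2 km


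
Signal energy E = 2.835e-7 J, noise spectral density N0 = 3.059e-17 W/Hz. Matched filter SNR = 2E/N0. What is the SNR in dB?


SNR_lin = 2 * 2.835e-7 / 3.059e-17 = 1.854e10
SNR_dB = 10*log10(1.854e10) = 102.7 dB

102.7 dB


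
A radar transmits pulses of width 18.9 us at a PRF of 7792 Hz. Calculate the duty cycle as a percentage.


DC = 18.9e-6 * 7792 * 100 = 14.73%

14.73%


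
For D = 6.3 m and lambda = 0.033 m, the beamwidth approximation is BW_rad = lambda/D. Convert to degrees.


BW_rad = 0.033 / 6.3 = 0.005238
BW_deg = 0.3 degrees

0.3 degrees


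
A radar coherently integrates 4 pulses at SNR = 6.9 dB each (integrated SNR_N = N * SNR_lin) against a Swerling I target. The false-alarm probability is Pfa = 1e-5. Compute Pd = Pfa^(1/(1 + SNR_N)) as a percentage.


SNR_lin = 10^(6.9/10) = 4.89779
SNR_N = 4 * 4.89779 = 19.59116
1/(1 + SNR_N) = 1/20.59116 = 0.0485645
Pd = (1e-5)^0.0485645 = 0.57171
Pd = 57.2%

57.2%


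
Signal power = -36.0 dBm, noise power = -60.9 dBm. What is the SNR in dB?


SNR = -36.0 - (-60.9) = 24.9 dB

24.9 dB


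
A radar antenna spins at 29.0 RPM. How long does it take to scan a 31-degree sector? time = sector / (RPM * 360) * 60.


t = 31 / (29.0 * 360) * 60 = 0.18 s

0.18 s


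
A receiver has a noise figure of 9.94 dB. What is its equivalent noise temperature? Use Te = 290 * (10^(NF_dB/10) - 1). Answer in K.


NF_lin = 10^(9.94/10) = 9.862795
Te = 290 * (9.862795 - 1) = 2570.2 K

2570.2 K


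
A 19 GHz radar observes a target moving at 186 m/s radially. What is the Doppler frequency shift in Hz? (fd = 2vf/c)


fd = 2 * 186 * 19000000000.0 / 3e8 = 23560.0 Hz

23560.0 Hz


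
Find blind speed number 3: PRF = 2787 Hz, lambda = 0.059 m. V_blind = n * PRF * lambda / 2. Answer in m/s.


V_blind = 3 * 2787 * 0.059 / 2 = 246.6 m/s

246.6 m/s


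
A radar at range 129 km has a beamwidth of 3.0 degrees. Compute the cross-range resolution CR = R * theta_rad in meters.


BW_rad = 0.052359878
CR = 129000 * 0.052359878 = 6754.4 m

6754.4 m


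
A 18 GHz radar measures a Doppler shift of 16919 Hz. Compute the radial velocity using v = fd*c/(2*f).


v = 16919 * 3e8 / (2 * 18000000000.0) = 141.0 m/s

141.0 m/s


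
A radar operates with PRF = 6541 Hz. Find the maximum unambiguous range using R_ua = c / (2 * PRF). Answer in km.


R_ua = 3e8 / (2 * 6541) = 22932.3 m = 22.9 km

22.9 km


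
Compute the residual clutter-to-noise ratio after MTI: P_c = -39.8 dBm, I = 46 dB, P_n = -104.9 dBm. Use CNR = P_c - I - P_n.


CNR = -39.8 - 46 - (-104.9) = 19.1 dB

19.1 dB


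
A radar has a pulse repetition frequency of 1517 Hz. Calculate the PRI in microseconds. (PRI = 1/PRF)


PRI = 1/1517 = 0.0006591958 s = 659.2 us

659.2 us


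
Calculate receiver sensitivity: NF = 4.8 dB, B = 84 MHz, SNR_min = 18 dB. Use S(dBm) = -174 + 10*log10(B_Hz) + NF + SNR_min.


10*log10(84000000.0) = 79.24
S = -174 + 79.24 + 4.8 + 18 = -72.0 dBm

-72.0 dBm


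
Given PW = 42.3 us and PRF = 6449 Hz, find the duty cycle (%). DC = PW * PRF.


DC = 42.3e-6 * 6449 * 100 = 27.28%

27.28%


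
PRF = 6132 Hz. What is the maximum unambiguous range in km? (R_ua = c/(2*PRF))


R_ua = 3e8 / (2 * 6132) = 24461.8 m = 24.5 km

24.5 km


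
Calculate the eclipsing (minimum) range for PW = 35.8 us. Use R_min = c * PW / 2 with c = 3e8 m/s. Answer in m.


R_min = 3e8 * 35.8e-6 / 2 = 5370.0 m

5370.0 m


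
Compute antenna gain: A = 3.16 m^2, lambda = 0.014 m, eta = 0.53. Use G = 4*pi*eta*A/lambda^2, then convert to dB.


G_linear = 4*pi*0.53*3.16/0.014^2 = 107378.35
G_dB = 10*log10(107378.35) = 50.3 dB

50.3 dB


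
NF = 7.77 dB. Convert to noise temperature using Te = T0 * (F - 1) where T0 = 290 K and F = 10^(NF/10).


NF_lin = 10^(7.77/10) = 5.984116
Te = 290 * (5.984116 - 1) = 1445.4 K

1445.4 K


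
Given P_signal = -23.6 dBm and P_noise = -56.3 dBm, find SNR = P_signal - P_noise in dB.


SNR = -23.6 - (-56.3) = 32.7 dB

32.7 dB


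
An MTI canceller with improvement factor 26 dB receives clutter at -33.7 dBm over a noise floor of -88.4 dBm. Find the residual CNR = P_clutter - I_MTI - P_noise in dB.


CNR = -33.7 - 26 - (-88.4) = 28.7 dB

28.7 dB


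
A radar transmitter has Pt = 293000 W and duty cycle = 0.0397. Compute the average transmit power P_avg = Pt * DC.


P_avg = 293000 * 0.0397 = 11632.1 W

11632.1 W


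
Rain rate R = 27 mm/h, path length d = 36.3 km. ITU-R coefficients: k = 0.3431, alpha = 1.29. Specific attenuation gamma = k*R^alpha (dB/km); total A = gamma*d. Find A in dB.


gamma = 0.3431 * 27^1.29 = 24.092395 dB/km
A = 24.092395 * 36.3 = 874.55 dB

874.55 dB


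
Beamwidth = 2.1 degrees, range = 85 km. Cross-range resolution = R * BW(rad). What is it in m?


BW_rad = 0.036651914
CR = 85000 * 0.036651914 = 3115.4 m

3115.4 m


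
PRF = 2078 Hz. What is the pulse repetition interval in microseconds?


PRI = 1/2078 = 0.000481232 s = 481.2 us

481.2 us


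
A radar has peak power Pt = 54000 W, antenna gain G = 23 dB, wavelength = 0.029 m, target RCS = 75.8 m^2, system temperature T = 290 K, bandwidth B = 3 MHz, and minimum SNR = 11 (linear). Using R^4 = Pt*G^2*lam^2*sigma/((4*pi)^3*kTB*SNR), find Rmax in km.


G_lin = 10^(23/10) = 199.526231
R^4 = 54000 * 199.526231^2 * 0.029^2 * 75.8 / ((4*pi)^3 * 1.38e-23 * 290 * 3000000.0 * 11)
R^4 = 5.22924e17 m^4
R_max = (5.22924e17)^(1/4) = 26891.2 m = 26.9 km

26.9 km


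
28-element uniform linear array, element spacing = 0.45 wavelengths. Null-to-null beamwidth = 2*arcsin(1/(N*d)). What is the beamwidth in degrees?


1/(N*d) = 1/(28*0.45) = 0.079365
BW = 2*arcsin(0.079365) = 9.1 degrees

9.1 degrees


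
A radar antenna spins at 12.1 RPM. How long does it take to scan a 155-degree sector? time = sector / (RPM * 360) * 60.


t = 155 / (12.1 * 360) * 60 = 2.13 s

2.13 s


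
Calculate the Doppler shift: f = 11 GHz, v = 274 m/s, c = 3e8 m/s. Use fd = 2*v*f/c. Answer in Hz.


fd = 2 * 274 * 11000000000.0 / 3e8 = 20093.3 Hz

20093.3 Hz


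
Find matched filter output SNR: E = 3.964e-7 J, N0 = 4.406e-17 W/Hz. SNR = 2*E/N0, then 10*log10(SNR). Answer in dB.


SNR_lin = 2 * 3.964e-7 / 4.406e-17 = 1.799e10
SNR_dB = 10*log10(1.799e10) = 102.6 dB

102.6 dB


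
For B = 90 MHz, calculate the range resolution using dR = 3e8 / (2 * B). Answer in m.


dR = 3e8 / (2 * 90000000.0) = 1.67 m

1.67 m


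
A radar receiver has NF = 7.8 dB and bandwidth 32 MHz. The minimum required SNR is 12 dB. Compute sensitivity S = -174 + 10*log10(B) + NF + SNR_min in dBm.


10*log10(32000000.0) = 75.05
S = -174 + 75.05 + 7.8 + 12 = -79.1 dBm

-79.1 dBm


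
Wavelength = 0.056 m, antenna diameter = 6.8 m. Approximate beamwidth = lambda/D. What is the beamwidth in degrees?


BW_rad = 0.056 / 6.8 = 0.008235
BW_deg = 0.47 degrees

0.47 degrees


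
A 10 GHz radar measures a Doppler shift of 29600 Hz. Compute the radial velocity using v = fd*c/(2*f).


v = 29600 * 3e8 / (2 * 10000000000.0) = 444.0 m/s

444.0 m/s


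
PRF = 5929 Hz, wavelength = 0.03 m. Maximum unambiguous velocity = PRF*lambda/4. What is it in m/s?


V_ua = 5929 * 0.03 / 4 = 44.5 m/s

44.5 m/s


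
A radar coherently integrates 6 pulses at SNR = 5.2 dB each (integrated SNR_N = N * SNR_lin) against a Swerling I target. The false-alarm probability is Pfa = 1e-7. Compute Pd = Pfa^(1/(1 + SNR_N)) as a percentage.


SNR_lin = 10^(5.2/10) = 3.31131
SNR_N = 6 * 3.31131 = 19.86786
1/(1 + SNR_N) = 1/20.86786 = 0.0479206
Pd = (1e-7)^0.0479206 = 0.46191
Pd = 46.2%

46.2%


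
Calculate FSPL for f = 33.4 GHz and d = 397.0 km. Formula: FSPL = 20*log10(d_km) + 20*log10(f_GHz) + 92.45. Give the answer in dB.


20*log10(397.0) = 51.98
20*log10(33.4) = 30.47
FSPL = 174.9 dB

174.9 dB


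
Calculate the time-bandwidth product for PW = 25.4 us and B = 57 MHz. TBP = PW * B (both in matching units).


TBP = 25.4 * 57 = 1447.8

1447.8


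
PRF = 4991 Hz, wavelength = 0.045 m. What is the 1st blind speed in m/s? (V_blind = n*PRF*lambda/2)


V_blind = 1 * 4991 * 0.045 / 2 = 112.3 m/s

112.3 m/s


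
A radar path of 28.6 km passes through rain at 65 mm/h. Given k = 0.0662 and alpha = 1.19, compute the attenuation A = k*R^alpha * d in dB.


gamma = 0.0662 * 65^1.19 = 9.510972 dB/km
A = 9.510972 * 28.6 = 272.01 dB

272.01 dB


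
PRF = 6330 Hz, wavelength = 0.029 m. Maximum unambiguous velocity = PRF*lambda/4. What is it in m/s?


V_ua = 6330 * 0.029 / 4 = 45.9 m/s

45.9 m/s


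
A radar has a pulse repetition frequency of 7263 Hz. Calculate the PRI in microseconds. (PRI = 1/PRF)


PRI = 1/7263 = 0.0001376842 s = 137.7 us

137.7 us


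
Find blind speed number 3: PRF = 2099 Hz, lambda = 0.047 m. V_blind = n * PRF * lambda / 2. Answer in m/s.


V_blind = 3 * 2099 * 0.047 / 2 = 148.0 m/s

148.0 m/s


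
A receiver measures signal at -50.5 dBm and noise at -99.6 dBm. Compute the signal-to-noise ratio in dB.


SNR = -50.5 - (-99.6) = 49.1 dB

49.1 dB


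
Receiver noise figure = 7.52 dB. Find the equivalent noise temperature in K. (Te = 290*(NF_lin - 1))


NF_lin = 10^(7.52/10) = 5.64937
Te = 290 * (5.64937 - 1) = 1348.3 K

1348.3 K


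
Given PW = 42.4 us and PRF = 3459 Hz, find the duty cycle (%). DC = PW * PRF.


DC = 42.4e-6 * 3459 * 100 = 14.67%

14.67%


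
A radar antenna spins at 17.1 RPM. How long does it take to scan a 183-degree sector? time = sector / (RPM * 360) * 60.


t = 183 / (17.1 * 360) * 60 = 1.78 s

1.78 s


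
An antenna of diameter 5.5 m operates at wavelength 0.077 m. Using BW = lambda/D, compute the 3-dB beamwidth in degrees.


BW_rad = 0.077 / 5.5 = 0.014
BW_deg = 0.8 degrees

0.8 degrees


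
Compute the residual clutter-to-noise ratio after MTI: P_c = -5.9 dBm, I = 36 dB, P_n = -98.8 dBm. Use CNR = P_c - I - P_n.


CNR = -5.9 - 36 - (-98.8) = 56.9 dB

56.9 dB


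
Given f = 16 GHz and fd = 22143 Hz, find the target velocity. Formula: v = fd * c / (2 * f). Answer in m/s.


v = 22143 * 3e8 / (2 * 16000000000.0) = 207.6 m/s

207.6 m/s


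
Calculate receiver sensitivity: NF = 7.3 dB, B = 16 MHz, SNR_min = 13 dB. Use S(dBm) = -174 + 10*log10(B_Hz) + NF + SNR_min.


10*log10(16000000.0) = 72.04
S = -174 + 72.04 + 7.3 + 13 = -81.7 dBm

-81.7 dBm


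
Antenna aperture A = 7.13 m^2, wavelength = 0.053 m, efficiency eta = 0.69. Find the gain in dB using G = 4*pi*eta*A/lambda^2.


G_linear = 4*pi*0.69*7.13/0.053^2 = 22008.82
G_dB = 10*log10(22008.82) = 43.4 dB

43.4 dB


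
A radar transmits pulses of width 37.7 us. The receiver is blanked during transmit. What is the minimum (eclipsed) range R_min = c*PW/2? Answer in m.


R_min = 3e8 * 37.7e-6 / 2 = 5655.0 m

5655.0 m


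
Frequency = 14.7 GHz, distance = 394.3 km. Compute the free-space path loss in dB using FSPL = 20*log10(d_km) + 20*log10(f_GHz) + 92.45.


20*log10(394.3) = 51.92
20*log10(14.7) = 23.35
FSPL = 167.7 dB

167.7 dB


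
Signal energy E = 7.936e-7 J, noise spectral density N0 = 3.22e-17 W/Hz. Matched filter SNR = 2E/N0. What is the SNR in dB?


SNR_lin = 2 * 7.936e-7 / 3.22e-17 = 4.929e10
SNR_dB = 10*log10(4.929e10) = 106.9 dB

106.9 dB


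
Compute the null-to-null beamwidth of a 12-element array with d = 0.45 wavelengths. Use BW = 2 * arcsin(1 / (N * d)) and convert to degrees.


1/(N*d) = 1/(12*0.45) = 0.185185
BW = 2*arcsin(0.185185) = 21.3 degrees

21.3 degrees


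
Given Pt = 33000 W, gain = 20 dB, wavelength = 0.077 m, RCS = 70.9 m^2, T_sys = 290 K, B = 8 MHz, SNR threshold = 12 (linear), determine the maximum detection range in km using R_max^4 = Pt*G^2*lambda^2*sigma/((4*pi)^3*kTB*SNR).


G_lin = 10^(20/10) = 100.0
R^4 = 33000 * 100.0^2 * 0.077^2 * 70.9 / ((4*pi)^3 * 1.38e-23 * 290 * 8000000.0 * 12)
R^4 = 1.81955e17 m^4
R_max = (1.81955e17)^(1/4) = 20653.4 m = 20.7 km

20.7 km


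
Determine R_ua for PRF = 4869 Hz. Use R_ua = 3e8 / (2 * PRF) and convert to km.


R_ua = 3e8 / (2 * 4869) = 30807.1 m = 30.8 km

30.8 km


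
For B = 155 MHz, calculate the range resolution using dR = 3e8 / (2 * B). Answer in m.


dR = 3e8 / (2 * 155000000.0) = 0.97 m

0.97 m


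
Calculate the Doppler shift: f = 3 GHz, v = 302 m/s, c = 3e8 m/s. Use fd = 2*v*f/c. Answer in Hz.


fd = 2 * 302 * 3000000000.0 / 3e8 = 6040.0 Hz

6040.0 Hz


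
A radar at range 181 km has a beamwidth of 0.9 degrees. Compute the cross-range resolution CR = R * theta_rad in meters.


BW_rad = 0.015707963
CR = 181000 * 0.015707963 = 2843.1 m

2843.1 m


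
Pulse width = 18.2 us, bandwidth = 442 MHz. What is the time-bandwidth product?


TBP = 18.2 * 442 = 8044.4

8044.4


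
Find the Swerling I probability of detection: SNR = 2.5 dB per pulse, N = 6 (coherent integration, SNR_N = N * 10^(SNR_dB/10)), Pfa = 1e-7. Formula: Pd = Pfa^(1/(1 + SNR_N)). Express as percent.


SNR_lin = 10^(2.5/10) = 1.77828
SNR_N = 6 * 1.77828 = 10.66968
1/(1 + SNR_N) = 1/11.66968 = 0.0856922
Pd = (1e-7)^0.0856922 = 0.25128
Pd = 25.1%

25.1%


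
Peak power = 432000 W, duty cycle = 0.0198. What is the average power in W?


P_avg = 432000 * 0.0198 = 8553.6 W

8553.6 W


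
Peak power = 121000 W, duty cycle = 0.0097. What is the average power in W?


P_avg = 121000 * 0.0097 = 1173.7 W

1173.7 W


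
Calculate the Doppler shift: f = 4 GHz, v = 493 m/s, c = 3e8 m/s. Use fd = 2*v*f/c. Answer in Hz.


fd = 2 * 493 * 4000000000.0 / 3e8 = 13146.7 Hz

13146.7 Hz


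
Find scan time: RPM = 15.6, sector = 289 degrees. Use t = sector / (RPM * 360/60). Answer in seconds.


t = 289 / (15.6 * 360) * 60 = 3.09 s

3.09 s


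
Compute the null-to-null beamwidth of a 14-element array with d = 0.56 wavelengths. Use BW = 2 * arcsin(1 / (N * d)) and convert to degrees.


1/(N*d) = 1/(14*0.56) = 0.127551
BW = 2*arcsin(0.127551) = 14.7 degrees

14.7 degrees


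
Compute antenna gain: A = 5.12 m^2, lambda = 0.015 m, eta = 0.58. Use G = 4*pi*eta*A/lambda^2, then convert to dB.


G_linear = 4*pi*0.58*5.12/0.015^2 = 165853.75
G_dB = 10*log10(165853.75) = 52.2 dB

52.2 dB


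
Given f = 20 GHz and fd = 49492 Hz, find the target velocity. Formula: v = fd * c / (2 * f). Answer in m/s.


v = 49492 * 3e8 / (2 * 20000000000.0) = 371.2 m/s

371.2 m/s


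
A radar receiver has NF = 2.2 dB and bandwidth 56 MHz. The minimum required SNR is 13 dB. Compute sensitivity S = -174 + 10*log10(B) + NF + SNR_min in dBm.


10*log10(56000000.0) = 77.48
S = -174 + 77.48 + 2.2 + 13 = -81.3 dBm

-81.3 dBm


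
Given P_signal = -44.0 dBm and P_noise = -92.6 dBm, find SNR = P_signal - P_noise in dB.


SNR = -44.0 - (-92.6) = 48.6 dB

48.6 dB


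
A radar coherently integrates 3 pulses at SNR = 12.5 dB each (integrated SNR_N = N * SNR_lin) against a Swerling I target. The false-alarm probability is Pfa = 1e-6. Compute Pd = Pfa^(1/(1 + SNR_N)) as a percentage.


SNR_lin = 10^(12.5/10) = 17.78279
SNR_N = 3 * 17.78279 = 53.34837
1/(1 + SNR_N) = 1/54.34837 = 0.0183998
Pd = (1e-6)^0.0183998 = 0.77553
Pd = 77.6%

77.6%


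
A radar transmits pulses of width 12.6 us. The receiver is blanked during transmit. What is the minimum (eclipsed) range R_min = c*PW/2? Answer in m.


R_min = 3e8 * 12.6e-6 / 2 = 1890.0 m

1890.0 m


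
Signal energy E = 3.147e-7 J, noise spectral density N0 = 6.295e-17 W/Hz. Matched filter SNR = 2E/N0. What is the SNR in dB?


SNR_lin = 2 * 3.147e-7 / 6.295e-17 = 9.998e9
SNR_dB = 10*log10(9.998e9) = 100.0 dB

100.0 dB


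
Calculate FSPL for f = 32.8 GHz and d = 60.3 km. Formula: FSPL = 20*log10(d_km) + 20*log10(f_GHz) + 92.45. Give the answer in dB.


20*log10(60.3) = 35.61
20*log10(32.8) = 30.32
FSPL = 158.4 dB

158.4 dB


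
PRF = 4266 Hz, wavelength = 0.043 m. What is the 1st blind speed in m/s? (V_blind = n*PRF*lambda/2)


V_blind = 1 * 4266 * 0.043 / 2 = 91.7 m/s

91.7 m/s


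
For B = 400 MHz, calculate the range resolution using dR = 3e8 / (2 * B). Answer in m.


dR = 3e8 / (2 * 400000000.0) = 0.38 m

0.38 m


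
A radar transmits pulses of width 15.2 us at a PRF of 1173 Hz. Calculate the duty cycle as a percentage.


DC = 15.2e-6 * 1173 * 100 = 1.78%

1.78%


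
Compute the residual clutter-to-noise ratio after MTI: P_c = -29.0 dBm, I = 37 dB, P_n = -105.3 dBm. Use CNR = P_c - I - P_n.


CNR = -29.0 - 37 - (-105.3) = 39.3 dB

39.3 dB


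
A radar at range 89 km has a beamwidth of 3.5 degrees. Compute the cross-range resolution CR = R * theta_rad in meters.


BW_rad = 0.061086524
CR = 89000 * 0.061086524 = 5436.7 m

5436.7 m


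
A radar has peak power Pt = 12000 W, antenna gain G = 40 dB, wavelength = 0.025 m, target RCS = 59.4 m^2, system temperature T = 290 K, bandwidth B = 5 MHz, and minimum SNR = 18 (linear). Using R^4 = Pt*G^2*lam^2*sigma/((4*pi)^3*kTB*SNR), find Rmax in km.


G_lin = 10^(40/10) = 10000.0
R^4 = 12000 * 10000.0^2 * 0.025^2 * 59.4 / ((4*pi)^3 * 1.38e-23 * 290 * 5000000.0 * 18)
R^4 = 6.23302e19 m^4
R_max = (6.23302e19)^(1/4) = 88853.5 m = 88.9 km

88.9 km


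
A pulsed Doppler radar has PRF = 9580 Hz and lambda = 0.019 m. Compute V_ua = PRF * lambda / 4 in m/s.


V_ua = 9580 * 0.019 / 4 = 45.5 m/s

45.5 m/s


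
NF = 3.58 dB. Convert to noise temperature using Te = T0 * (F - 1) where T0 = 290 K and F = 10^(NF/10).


NF_lin = 10^(3.58/10) = 2.280342
Te = 290 * (2.280342 - 1) = 371.3 K

371.3 K


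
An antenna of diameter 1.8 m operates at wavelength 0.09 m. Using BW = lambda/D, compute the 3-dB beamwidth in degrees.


BW_rad = 0.09 / 1.8 = 0.05
BW_deg = 2.86 degrees

2.86 degrees


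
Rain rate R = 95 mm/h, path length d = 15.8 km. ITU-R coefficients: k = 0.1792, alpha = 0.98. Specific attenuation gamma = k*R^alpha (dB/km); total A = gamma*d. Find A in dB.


gamma = 0.1792 * 95^0.98 = 15.542008 dB/km
A = 15.542008 * 15.8 = 245.56 dB

245.56 dB


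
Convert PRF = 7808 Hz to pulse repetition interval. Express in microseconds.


PRI = 1/7808 = 0.0001280738 s = 128.1 us

128.1 us


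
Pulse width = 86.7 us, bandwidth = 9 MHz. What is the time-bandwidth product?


TBP = 86.7 * 9 = 780.3

780.3


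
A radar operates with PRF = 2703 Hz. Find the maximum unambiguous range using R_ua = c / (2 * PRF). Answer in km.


R_ua = 3e8 / (2 * 2703) = 55493.9 m = 55.5 km

55.5 km


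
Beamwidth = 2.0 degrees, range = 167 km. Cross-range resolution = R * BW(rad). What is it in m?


BW_rad = 0.034906585
CR = 167000 * 0.034906585 = 5829.4 m

5829.4 m


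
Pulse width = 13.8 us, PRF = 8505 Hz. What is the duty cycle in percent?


DC = 13.8e-6 * 8505 * 100 = 11.74%

11.74%


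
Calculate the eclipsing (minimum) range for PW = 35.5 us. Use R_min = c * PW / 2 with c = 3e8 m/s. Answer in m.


R_min = 3e8 * 35.5e-6 / 2 = 5325.0 m

5325.0 m


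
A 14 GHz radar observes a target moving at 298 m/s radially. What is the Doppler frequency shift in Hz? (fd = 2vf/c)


fd = 2 * 298 * 14000000000.0 / 3e8 = 27813.3 Hz

27813.3 Hz


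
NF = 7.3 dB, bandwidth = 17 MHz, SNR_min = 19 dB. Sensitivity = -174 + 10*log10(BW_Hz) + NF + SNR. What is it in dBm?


10*log10(17000000.0) = 72.3
S = -174 + 72.3 + 7.3 + 19 = -75.4 dBm

-75.4 dBm


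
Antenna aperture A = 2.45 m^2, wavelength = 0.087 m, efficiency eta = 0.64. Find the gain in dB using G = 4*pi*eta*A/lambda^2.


G_linear = 4*pi*0.64*2.45/0.087^2 = 2603.26
G_dB = 10*log10(2603.26) = 34.2 dB

34.2 dB


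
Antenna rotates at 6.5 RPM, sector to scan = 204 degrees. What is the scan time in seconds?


t = 204 / (6.5 * 360) * 60 = 5.23 s

5.23 s


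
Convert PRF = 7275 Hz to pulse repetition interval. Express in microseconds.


PRI = 1/7275 = 0.000137457 s = 137.5 us

137.5 us


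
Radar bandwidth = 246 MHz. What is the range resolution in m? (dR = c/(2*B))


dR = 3e8 / (2 * 246000000.0) = 0.61 m

0.61 m


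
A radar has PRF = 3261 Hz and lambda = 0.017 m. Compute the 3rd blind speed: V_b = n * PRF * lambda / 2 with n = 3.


V_blind = 3 * 3261 * 0.017 / 2 = 83.2 m/s

83.2 m/s


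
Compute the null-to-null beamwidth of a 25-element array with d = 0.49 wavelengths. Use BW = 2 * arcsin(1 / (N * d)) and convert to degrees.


1/(N*d) = 1/(25*0.49) = 0.081633
BW = 2*arcsin(0.081633) = 9.4 degrees

9.4 degrees


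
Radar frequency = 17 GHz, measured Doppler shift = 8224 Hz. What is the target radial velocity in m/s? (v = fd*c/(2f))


v = 8224 * 3e8 / (2 * 17000000000.0) = 72.6 m/s

72.6 m/s


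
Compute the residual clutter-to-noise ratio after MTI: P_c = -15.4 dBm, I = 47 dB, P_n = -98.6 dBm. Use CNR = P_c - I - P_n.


CNR = -15.4 - 47 - (-98.6) = 36.2 dB

36.2 dB


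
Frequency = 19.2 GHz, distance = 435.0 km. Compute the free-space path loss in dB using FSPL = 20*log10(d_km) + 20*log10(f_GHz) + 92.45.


20*log10(435.0) = 52.77
20*log10(19.2) = 25.67
FSPL = 170.9 dB

170.9 dB


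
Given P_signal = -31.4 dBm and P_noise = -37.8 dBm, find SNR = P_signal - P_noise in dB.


SNR = -31.4 - (-37.8) = 6.4 dB

6.4 dB


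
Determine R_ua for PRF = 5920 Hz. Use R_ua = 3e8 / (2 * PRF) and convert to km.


R_ua = 3e8 / (2 * 5920) = 25337.8 m = 25.3 km

25.3 km


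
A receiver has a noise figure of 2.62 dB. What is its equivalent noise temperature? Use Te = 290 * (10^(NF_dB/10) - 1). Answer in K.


NF_lin = 10^(2.62/10) = 1.8281
Te = 290 * (1.8281 - 1) = 240.1 K

240.1 K


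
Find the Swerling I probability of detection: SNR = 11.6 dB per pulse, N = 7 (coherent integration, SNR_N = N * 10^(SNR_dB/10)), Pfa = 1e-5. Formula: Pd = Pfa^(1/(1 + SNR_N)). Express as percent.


SNR_lin = 10^(11.6/10) = 14.4544
SNR_N = 7 * 14.4544 = 101.1808
1/(1 + SNR_N) = 1/102.1808 = 0.0097866
Pd = (1e-5)^0.0097866 = 0.89344
Pd = 89.3%

89.3%


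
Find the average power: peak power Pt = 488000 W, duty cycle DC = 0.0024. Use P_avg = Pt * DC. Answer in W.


P_avg = 488000 * 0.0024 = 1171.2 W

1171.2 W


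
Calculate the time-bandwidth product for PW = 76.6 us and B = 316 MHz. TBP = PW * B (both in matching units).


TBP = 76.6 * 316 = 24205.6

24205.6


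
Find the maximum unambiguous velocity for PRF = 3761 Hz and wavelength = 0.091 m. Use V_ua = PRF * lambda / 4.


V_ua = 3761 * 0.091 / 4 = 85.6 m/s

85.6 m/s


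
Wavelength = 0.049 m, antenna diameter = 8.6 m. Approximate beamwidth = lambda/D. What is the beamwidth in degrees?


BW_rad = 0.049 / 8.6 = 0.005698
BW_deg = 0.33 degrees

0.33 degrees


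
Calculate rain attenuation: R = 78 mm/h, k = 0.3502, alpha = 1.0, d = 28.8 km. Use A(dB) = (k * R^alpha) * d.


gamma = 0.3502 * 78^1.0 = 27.3156 dB/km
A = 27.3156 * 28.8 = 786.69 dB

786.69 dB


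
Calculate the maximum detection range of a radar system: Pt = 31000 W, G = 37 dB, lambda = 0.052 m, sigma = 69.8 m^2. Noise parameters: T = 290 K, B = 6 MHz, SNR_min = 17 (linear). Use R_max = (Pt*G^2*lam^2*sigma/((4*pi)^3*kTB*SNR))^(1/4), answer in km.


G_lin = 10^(37/10) = 5011.872336
R^4 = 31000 * 5011.872336^2 * 0.052^2 * 69.8 / ((4*pi)^3 * 1.38e-23 * 290 * 6000000.0 * 17)
R^4 = 1.81433e20 m^4
R_max = (1.81433e20)^(1/4) = 116059.1 m = 116.1 km

116.1 km


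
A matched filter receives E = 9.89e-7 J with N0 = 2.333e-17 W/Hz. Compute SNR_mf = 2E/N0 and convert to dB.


SNR_lin = 2 * 9.89e-7 / 2.333e-17 = 8.478e10
SNR_dB = 10*log10(8.478e10) = 109.3 dB

109.3 dB


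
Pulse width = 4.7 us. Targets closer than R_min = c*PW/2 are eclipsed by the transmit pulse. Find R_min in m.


R_min = 3e8 * 4.7e-6 / 2 = 705.0 m

705.0 m


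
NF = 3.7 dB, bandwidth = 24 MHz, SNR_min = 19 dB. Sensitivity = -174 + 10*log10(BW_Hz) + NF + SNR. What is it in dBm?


10*log10(24000000.0) = 73.8
S = -174 + 73.8 + 3.7 + 19 = -77.5 dBm

-77.5 dBm


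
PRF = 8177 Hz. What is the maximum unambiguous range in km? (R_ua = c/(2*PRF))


R_ua = 3e8 / (2 * 8177) = 18344.1 m = 18.3 km

18.3 km


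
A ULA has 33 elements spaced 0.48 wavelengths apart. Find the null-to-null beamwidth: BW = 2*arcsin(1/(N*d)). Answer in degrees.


1/(N*d) = 1/(33*0.48) = 0.063131
BW = 2*arcsin(0.063131) = 7.2 degrees

7.2 degrees


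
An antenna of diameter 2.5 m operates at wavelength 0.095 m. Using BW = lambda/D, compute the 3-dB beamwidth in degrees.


BW_rad = 0.095 / 2.5 = 0.038
BW_deg = 2.18 degrees

2.18 degrees


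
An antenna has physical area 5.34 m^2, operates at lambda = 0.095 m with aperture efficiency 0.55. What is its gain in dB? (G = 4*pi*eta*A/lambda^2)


G_linear = 4*pi*0.55*5.34/0.095^2 = 4089.47
G_dB = 10*log10(4089.47) = 36.1 dB

36.1 dB


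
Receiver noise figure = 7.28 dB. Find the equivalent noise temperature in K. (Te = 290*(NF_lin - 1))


NF_lin = 10^(7.28/10) = 5.345644
Te = 290 * (5.345644 - 1) = 1260.2 K

1260.2 K


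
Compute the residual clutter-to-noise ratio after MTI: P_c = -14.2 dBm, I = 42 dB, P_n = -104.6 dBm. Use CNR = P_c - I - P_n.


CNR = -14.2 - 42 - (-104.6) = 48.4 dB

48.4 dB


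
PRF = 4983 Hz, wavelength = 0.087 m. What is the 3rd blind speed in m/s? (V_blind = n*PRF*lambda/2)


V_blind = 3 * 4983 * 0.087 / 2 = 650.3 m/s

650.3 m/s


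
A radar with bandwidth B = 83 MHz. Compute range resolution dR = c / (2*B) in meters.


dR = 3e8 / (2 * 83000000.0) = 1.81 m

1.81 m


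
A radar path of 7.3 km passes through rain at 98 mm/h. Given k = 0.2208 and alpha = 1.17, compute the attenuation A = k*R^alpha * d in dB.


gamma = 0.2208 * 98^1.17 = 47.177354 dB/km
A = 47.177354 * 7.3 = 344.39 dB

344.39 dB


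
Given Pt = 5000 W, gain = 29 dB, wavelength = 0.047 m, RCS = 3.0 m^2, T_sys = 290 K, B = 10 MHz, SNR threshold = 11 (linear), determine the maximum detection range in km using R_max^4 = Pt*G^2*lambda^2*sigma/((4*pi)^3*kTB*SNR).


G_lin = 10^(29/10) = 794.328235
R^4 = 5000 * 794.328235^2 * 0.047^2 * 3.0 / ((4*pi)^3 * 1.38e-23 * 290 * 10000000.0 * 11)
R^4 = 2.39325e16 m^4
R_max = (2.39325e16)^(1/4) = 12437.9 m = 12.4 km

12.4 km


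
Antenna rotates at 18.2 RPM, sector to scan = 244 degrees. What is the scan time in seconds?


t = 244 / (18.2 * 360) * 60 = 2.23 s

2.23 s


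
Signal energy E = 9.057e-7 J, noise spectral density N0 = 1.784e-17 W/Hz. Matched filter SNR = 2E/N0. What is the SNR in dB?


SNR_lin = 2 * 9.057e-7 / 1.784e-17 = 1.015e11
SNR_dB = 10*log10(1.015e11) = 110.1 dB

110.1 dB


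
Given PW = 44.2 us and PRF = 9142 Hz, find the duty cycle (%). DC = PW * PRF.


DC = 44.2e-6 * 9142 * 100 = 40.41%

40.41%


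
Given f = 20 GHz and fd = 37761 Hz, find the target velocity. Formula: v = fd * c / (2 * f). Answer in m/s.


v = 37761 * 3e8 / (2 * 20000000000.0) = 283.2 m/s

283.2 m/s


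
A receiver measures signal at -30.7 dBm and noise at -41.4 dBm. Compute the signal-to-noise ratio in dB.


SNR = -30.7 - (-41.4) = 10.7 dB

10.7 dB


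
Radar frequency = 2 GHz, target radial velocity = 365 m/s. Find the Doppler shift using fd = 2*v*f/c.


fd = 2 * 365 * 2000000000.0 / 3e8 = 4866.7 Hz

4866.7 Hz


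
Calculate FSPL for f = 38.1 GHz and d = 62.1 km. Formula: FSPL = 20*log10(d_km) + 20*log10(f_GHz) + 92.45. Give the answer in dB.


20*log10(62.1) = 35.86
20*log10(38.1) = 31.62
FSPL = 159.9 dB

159.9 dB
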